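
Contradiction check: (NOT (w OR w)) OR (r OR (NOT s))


Truth table over {r, s, w}:
r | s | w | φ
-------------
F | F | F | T
T | F | F | T
F | T | F | T
T | T | F | T
F | F | T | T
T | F | T | T
F | T | T | F
T | T | T | T
Satisfying assignment at row 1: r=F, s=F, w=F gives T.

No, it is not a contradiction.


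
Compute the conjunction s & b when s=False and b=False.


Conjunction is true only when both operands are true.
Substitute: s=False, b=False.
False & False evaluates to False.

False


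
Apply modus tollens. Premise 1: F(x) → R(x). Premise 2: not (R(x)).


Modus tollens: from (P → Q) and ¬Q, infer ¬P.
Q = 'R(x)' is denied; since P → Q, P must also fail.

Not (F(x)).


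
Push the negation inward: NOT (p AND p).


De Morgan: the negation of a conjunction is the disjunction of the negations.
Distribute NOT across AND, flipping it to OR, and negate each literal.

(NOT p) OR (NOT p)


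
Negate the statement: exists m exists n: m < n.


Negation flips each quantifier (∀↔∃) and negates the inner predicate.
¬(exists m exists n: φ) = forall m forall n: ¬φ.

forall m forall n: ~(m < n)


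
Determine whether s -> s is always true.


Build the truth table over {s}:
s | φ
-----
F | T
T | T
Every row evaluates to true.

Yes, it is a tautology.


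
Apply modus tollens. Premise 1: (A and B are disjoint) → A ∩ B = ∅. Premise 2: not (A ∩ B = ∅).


Modus tollens: from (P → Q) and ¬Q, infer ¬P.
Q = 'A ∩ B = ∅' is denied; since P → Q, P must also fail.

Not ((A and B are disjoint)).


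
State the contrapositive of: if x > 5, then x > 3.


The contrapositive of (P → Q) is (¬Q → ¬P); it is logically equivalent to the original.
Here P = 'x > 5' and Q = 'x > 3'.

If not (x > 3), then not (x > 5).


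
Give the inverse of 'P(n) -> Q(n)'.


The inverse of (P → Q) is (¬P → ¬Q). It is equivalent to the converse, not to the original.
Here P = 'P(n)' and Q = 'Q(n)'.

If not (P(n)), then not (Q(n)).


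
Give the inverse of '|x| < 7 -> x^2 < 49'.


The inverse of (P → Q) is (¬P → ¬Q). It is equivalent to the converse, not to the original.
Here P = '|x| < 7' and Q = 'x^2 < 49'.

If not (|x| < 7), then not (x^2 < 49).


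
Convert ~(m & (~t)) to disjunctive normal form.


Step 1: Apply De Morgan: ¬(m ∧ (¬t)) = ¬m ∨ ¬(¬t).
Step 2: Eliminate any double negations (¬¬X = X).

(~m) | t


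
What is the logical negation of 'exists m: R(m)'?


¬(forall x: φ) = exists x: ¬φ, and ¬(exists x: φ) = forall x: ¬φ.
Apply to the existential statement.

forall m: ~(R(m))


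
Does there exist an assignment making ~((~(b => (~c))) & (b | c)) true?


Search for a satisfying assignment over {b, c}.
Try b=False, c=False: the formula evaluates to True.
A satisfying assignment exists.

Satisfiable.


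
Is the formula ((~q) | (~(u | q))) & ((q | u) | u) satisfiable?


Search for a satisfying assignment over {q, u}.
Try q=False, u=True: the formula evaluates to True.
A satisfying assignment exists.

Satisfiable.


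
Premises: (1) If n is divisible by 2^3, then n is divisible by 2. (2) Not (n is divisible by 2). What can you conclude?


Modus tollens: from (P → Q) and ¬Q, infer ¬P.
Q = 'n is divisible by 2' is denied; since P → Q, P must also fail.

Not (n is divisible by 2^3).


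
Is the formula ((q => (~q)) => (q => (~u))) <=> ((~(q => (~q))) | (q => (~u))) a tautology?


Build the truth table over {q, u}:
q | u | φ
---------
False | False | True
True | False | True
False | True | True
True | True | True
Every row evaluates to true.

Yes, it is a tautology.


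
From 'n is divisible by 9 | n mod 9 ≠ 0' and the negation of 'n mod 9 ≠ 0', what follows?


Disjunctive syllogism: from (P ∨ Q) and ¬P, infer Q.
One disjunct, 'n mod 9 ≠ 0', is ruled out; the other must hold.

n is divisible by 9


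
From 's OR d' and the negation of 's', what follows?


Disjunctive syllogism: from (P ∨ Q) and ¬P, infer Q.
One disjunct, 's', is ruled out; the other must hold.

d


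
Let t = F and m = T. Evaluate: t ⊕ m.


Exclusive or is true when exactly one operand is true.
Substitute: t=F, m=T.
F ⊕ T evaluates to T.

T


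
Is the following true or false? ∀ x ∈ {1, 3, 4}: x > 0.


Evaluate the predicate on each element: 1:T, 3:T, 4:T.
Every element satisfies the predicate.

T


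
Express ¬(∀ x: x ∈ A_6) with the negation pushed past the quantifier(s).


¬(∀ x: φ) = ∃ x: ¬φ, and ¬(∃ x: φ) = ∀ x: ¬φ.
Apply to the universal statement.

∃ x: ¬(x ∈ A_6)


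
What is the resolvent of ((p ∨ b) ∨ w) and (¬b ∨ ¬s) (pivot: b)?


The clauses contain complementary literals b and ¬b.
Resolution eliminates this pair and disjoins the remaining literals (merging duplicates).

((w ∨ p) ∨ ¬s)


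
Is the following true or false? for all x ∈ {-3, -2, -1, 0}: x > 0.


Evaluate the predicate on each element: -3:F, -2:F, -1:F, 0:F.
Counterexample x = -3 fails the predicate.

F


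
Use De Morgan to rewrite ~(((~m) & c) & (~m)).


De Morgan: the negation of a conjunction is the disjunction of the negations.
Distribute ~ across &, flipping it to |, and negate each literal.

(m | (~c)) | m


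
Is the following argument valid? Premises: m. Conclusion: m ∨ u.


This matches the form of disjunction introduction: the conclusion follows in every model of the premises.

Valid.


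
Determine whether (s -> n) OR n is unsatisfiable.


Truth table over {n, s}:
n | s | φ
---------
F | F | T
T | F | T
F | T | F
T | T | T
Satisfying assignment at row 1: n=F, s=F gives T.

No, it is not a contradiction.


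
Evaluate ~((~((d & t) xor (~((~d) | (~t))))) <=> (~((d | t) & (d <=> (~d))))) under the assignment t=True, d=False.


Substitute t=True, d=False:
… (earlier sub-steps elided)
~((~d) | (~t)) = False
(d & t) xor (~((~d) | (~t))) = False xor False = False
~((d & t) xor (~((~d) | (~t)))) = True
d | t = False | True = True
~d = True
d <=> (~d) = False <=> True = False
(d | t) & (d <=> (~d)) = True & False = False
~((d | t) & (d <=> (~d))) = True
(~((d & t) xor (~((~d) | (~t))))) <=> (~((d | t) & (d <=> (~d)))) = True <=> True = True
~((~((d & t) xor (~((~d) | (~t))))) <=> (~((d | t) & (d <=> (~d))))) = False

False


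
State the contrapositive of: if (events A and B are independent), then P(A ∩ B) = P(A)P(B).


The contrapositive of (P → Q) is (¬Q → ¬P); it is logically equivalent to the original.
Here P = '(events A and B are independent)' and Q = 'P(A ∩ B) = P(A)P(B)'.

If not (P(A ∩ B) = P(A)P(B)), then not ((events A and B are independent)).


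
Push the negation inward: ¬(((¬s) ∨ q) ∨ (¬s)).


De Morgan: the negation of a disjunction is the conjunction of the negations.
Distribute ¬ across ∨, flipping it to ∧, and negate each literal.

(s ∧ (¬q)) ∧ s


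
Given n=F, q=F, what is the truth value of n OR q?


Disjunction is false only when both operands are false.
Substitute: n=F, q=F.
F OR F evaluates to F.

F


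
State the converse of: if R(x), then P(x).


The converse of (P → Q) is (Q → P). It is not in general equivalent to the original.
Here P = 'R(x)' and Q = 'P(x)'.

If P(x), then R(x).


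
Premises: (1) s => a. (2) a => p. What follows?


Hypothetical syllogism: from (P → Q) and (Q → R), infer (P → R).
Chain the two implications through the shared middle term 'a'.

s => p


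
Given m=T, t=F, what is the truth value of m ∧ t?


Conjunction is true only when both operands are true.
Substitute: m=T, t=F.
T ∧ F evaluates to F.

F


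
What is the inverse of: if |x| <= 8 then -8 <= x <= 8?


The inverse of (P → Q) is (¬P → ¬Q). It is equivalent to the converse, not to the original.
Here P = '|x| <= 8' and Q = '-8 <= x <= 8'.

If not (|x| <= 8), then not (-8 <= x <= 8).


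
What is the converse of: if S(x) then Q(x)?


The converse of (P → Q) is (Q → P). It is not in general equivalent to the original.
Here P = 'S(x)' and Q = 'Q(x)'.

If Q(x), then S(x).


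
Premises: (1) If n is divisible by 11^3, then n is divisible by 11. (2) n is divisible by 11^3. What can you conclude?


Modus ponens: from (P → Q) and P, infer Q.
P = 'n is divisible by 11^3' is asserted, and P → Q holds, so Q follows.

n is divisible by 11.


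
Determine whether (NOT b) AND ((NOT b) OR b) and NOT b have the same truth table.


Compare truth tables:
b | φ | ψ
---------
F | T | T
T | F | F
The columns φ and ψ agree on every row.

Yes, they are logically equivalent.


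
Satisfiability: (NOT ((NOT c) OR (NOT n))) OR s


Search for a satisfying assignment over {c, n, s}.
Try c=T, n=T, s=F: the formula evaluates to T.
A satisfying assignment exists.

Satisfiable.


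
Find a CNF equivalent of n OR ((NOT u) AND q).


Step 1: Distribute ∨ over ∧: n ∨ ((¬u) ∧ q) = (n ∨ (¬u)) ∧ (n ∨ q).

(n OR (NOT u)) AND (n OR q)


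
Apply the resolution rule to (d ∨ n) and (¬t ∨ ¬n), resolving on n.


The clauses contain complementary literals n and ¬n.
Resolution eliminates this pair and disjoins the remaining literals (merging duplicates).

(d ∨ ¬t)


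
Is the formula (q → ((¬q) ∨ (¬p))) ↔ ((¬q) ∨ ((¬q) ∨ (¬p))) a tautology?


Build the truth table over {p, q}:
p | q | φ
---------
F | F | T
T | F | T
F | T | T
T | T | T
Every row evaluates to true.

Yes, it is a tautology.


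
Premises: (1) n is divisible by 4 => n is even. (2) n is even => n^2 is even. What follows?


Hypothetical syllogism: from (P → Q) and (Q → R), infer (P → R).
Chain the two implications through the shared middle term 'n is even'.

n is divisible by 4 => n^2 is even


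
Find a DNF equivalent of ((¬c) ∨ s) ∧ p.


Step 1: Distribute ∧ over ∨: ((¬c) ∨ s) ∧ p = ((¬c) ∧ p) ∨ (s ∧ p).

((¬c) ∧ p) ∨ (s ∧ p)


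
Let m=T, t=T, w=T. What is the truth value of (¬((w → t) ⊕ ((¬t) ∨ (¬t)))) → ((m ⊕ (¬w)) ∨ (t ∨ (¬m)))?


Substitute m=T, t=T, w=T:
… (earlier sub-steps elided)
¬t = F
(¬t) ∨ (¬t) = F ∨ F = F
(w → t) ⊕ ((¬t) ∨ (¬t)) = T ⊕ F = T
¬((w → t) ⊕ ((¬t) ∨ (¬t))) = F
¬w = F
m ⊕ (¬w) = T ⊕ F = T
¬m = F
t ∨ (¬m) = T ∨ F = T
(m ⊕ (¬w)) ∨ (t ∨ (¬m)) = T ∨ T = T
(¬((w → t) ⊕ ((¬t) ∨ (¬t)))) → ((m ⊕ (¬w)) ∨ (t ∨ (¬m))) = F → T = T

T


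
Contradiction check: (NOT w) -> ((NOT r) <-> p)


Truth table over {p, r, w}:
p | r | w | φ
-------------
F | F | F | F
T | F | F | T
F | T | F | T
T | T | F | F
F | F | T | T
T | F | T | T
F | T | T | T
T | T | T | T
Satisfying assignment at row 2: p=T, r=F, w=F gives T.

No, it is not a contradiction.


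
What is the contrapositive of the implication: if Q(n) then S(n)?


The contrapositive of (P → Q) is (¬Q → ¬P); it is logically equivalent to the original.
Here P = 'Q(n)' and Q = 'S(n)'.

If not (S(n)), then not (Q(n)).


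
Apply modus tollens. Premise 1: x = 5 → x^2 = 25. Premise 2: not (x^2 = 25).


Modus tollens: from (P → Q) and ¬Q, infer ¬P.
Q = 'x^2 = 25' is denied; since P → Q, P must also fail.

Not (x = 5).


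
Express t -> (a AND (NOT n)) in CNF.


Step 1: Rewrite t → (a ∧ (¬n)) as ¬t ∨ (a ∧ (¬n)).
Step 2: Distribute ∨ over ∧.

((NOT t) OR a) AND ((NOT t) OR (NOT n))


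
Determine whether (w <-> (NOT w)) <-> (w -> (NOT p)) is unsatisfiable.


Truth table over {p, w}:
p | w | φ
---------
F | F | F
T | F | F
F | T | F
T | T | T
Satisfying assignment at row 4: p=T, w=T gives T.

No, it is not a contradiction.


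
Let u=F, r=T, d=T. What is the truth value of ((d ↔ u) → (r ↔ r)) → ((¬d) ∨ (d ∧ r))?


Substitute u=F, r=T, d=T:
d ↔ u = T ↔ F = F
r ↔ r = T ↔ T = T
(d ↔ u) → (r ↔ r) = F → T = T
¬d = F
d ∧ r = T ∧ T = T
(¬d) ∨ (d ∧ r) = F ∨ T = T
((d ↔ u) → (r ↔ r)) → ((¬d) ∨ (d ∧ r)) = T → T = T

T


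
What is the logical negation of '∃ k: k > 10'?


¬(∀ x: φ) = ∃ x: ¬φ, and ¬(∃ x: φ) = ∀ x: ¬φ.
Apply to the existential statement.

∀ k: ¬(k > 10)


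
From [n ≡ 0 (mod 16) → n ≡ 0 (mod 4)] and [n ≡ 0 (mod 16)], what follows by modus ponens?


Modus ponens: from (P → Q) and P, infer Q.
P = 'n ≡ 0 (mod 16)' is asserted, and P → Q holds, so Q follows.

n ≡ 0 (mod 4).


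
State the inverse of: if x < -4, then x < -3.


The inverse of (P → Q) is (¬P → ¬Q). It is equivalent to the converse, not to the original.
Here P = 'x < -4' and Q = 'x < -3'.

If not (x < -4), then not (x < -3).


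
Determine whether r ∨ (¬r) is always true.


Build the truth table over {r}:
r | φ
-----
F | T
T | T
Every row evaluates to true.

Yes, it is a tautology.


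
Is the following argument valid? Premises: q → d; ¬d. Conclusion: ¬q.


This matches the form of modus tollens: the conclusion follows in every model of the premises.

Valid.


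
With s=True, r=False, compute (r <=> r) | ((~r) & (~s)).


Substitute s=True, r=False:
r <=> r = False <=> False = True
~r = True
~s = False
(~r) & (~s) = True & False = False
(r <=> r) | ((~r) & (~s)) = True | False = True

True


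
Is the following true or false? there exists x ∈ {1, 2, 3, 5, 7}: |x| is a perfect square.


Evaluate the predicate on each element: 1:T, 2:F, 3:F, 5:F, 7:F.
Witness x = 1 satisfies the predicate.

T


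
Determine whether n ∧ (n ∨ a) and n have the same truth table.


Compare truth tables:
a | n | φ | ψ
-------------
F | F | F | F
T | F | F | F
F | T | T | T
T | T | T | T
The columns φ and ψ agree on every row.

Yes, they are logically equivalent.


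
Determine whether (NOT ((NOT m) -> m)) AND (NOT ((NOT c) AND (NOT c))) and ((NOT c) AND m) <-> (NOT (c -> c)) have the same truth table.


Compare truth tables:
c | m | φ | ψ
-------------
F | F | F | T
T | F | T | T
F | T | F | F
T | T | F | T
They differ at row 1 (c=F, m=F): φ=F but ψ=T.

No, they are not logically equivalent.


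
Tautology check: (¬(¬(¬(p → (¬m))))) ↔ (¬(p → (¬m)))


Build the truth table over {m, p}:
m | p | φ
---------
F | F | T
T | F | T
F | T | T
T | T | T
Every row evaluates to true.

Yes, it is a tautology.


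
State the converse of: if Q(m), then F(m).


The converse of (P → Q) is (Q → P). It is not in general equivalent to the original.
Here P = 'Q(m)' and Q = 'F(m)'.

If F(m), then Q(m).


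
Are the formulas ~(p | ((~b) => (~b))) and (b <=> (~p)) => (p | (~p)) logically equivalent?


Compare truth tables:
b | p | φ | ψ
-------------
False | False | False | True
True | False | False | True
False | True | False | True
True | True | False | True
They differ at row 1 (b=False, p=False): φ=False but ψ=True.

No, they are not logically equivalent.


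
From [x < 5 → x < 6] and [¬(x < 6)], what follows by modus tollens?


Modus tollens: from (P → Q) and ¬Q, infer ¬P.
Q = 'x < 6' is denied; since P → Q, P must also fail.

Not (x < 5).


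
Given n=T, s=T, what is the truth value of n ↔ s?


Biconditional is true when both operands have the same truth value.
Substitute: n=T, s=T.
T ↔ T evaluates to T.

T


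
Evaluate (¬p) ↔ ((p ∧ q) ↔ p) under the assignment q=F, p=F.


Substitute q=F, p=F:
¬p = T
p ∧ q = F ∧ F = F
(p ∧ q) ↔ p = F ↔ F = T
(¬p) ↔ ((p ∧ q) ↔ p) = T ↔ T = T

T


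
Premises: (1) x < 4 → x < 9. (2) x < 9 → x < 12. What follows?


Hypothetical syllogism: from (P → Q) and (Q → R), infer (P → R).
Chain the two implications through the shared middle term 'x < 9'.

x < 4 → x < 12


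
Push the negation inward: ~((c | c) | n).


De Morgan: the negation of a disjunction is the conjunction of the negations.
Distribute ~ across |, flipping it to &, and negate each literal.

((~c) & (~c)) & (~n)


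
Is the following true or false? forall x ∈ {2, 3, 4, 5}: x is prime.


Evaluate the predicate on each element: 2:True, 3:True, 4:False, 5:True.
Counterexample x = 4 fails the predicate.

False


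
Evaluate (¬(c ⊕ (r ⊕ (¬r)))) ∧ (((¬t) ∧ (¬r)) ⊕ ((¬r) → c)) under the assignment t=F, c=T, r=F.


Substitute t=F, c=T, r=F:
… (earlier sub-steps elided)
r ⊕ (¬r) = F ⊕ T = T
c ⊕ (r ⊕ (¬r)) = T ⊕ T = F
¬(c ⊕ (r ⊕ (¬r))) = T
¬t = T
¬r = T
(¬t) ∧ (¬r) = T ∧ T = T
¬r = T
(¬r) → c = T → T = T
((¬t) ∧ (¬r)) ⊕ ((¬r) → c) = T ⊕ T = F
(¬(c ⊕ (r ⊕ (¬r)))) ∧ (((¬t) ∧ (¬r)) ⊕ ((¬r) → c)) = T ∧ F = F

F


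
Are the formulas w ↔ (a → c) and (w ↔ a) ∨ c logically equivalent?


Compare truth tables:
a | c | w | φ | ψ
-----------------
F | F | F | F | T
T | F | F | T | F
F | T | F | F | T
T | T | F | F | T
F | F | T | T | F
T | F | T | F | T
F | T | T | T | T
T | T | T | T | T
They differ at row 1 (a=F, c=F, w=F): φ=F but ψ=T.

No, they are not logically equivalent.


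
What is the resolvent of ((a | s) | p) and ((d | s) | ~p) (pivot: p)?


The clauses contain complementary literals p and ~p.
Resolution eliminates this pair and disjoins the remaining literals (merging duplicates).

((a | s) | d)


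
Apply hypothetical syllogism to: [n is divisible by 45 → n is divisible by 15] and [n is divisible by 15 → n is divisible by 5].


Hypothetical syllogism: from (P → Q) and (Q → R), infer (P → R).
Chain the two implications through the shared middle term 'n is divisible by 15'.

n is divisible by 45 → n is divisible by 5


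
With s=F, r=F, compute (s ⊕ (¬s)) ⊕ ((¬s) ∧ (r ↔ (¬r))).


Substitute s=F, r=F:
¬s = T
s ⊕ (¬s) = F ⊕ T = T
¬s = T
¬r = T
r ↔ (¬r) = F ↔ T = F
(¬s) ∧ (r ↔ (¬r)) = T ∧ F = F
(s ⊕ (¬s)) ⊕ ((¬s) ∧ (r ↔ (¬r))) = T ⊕ F = T

T


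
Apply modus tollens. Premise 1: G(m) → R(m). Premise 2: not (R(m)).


Modus tollens: from (P → Q) and ¬Q, infer ¬P.
Q = 'R(m)' is denied; since P → Q, P must also fail.

Not (G(m)).


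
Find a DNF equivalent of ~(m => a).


Step 1: Rewrite implication then negate: ¬(¬m ∨ a) = m ∧ ¬a.

m & (~a)


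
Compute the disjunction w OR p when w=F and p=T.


Disjunction is false only when both operands are false.
Substitute: w=F, p=T.
F OR T evaluates to T.

T


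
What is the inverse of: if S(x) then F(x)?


The inverse of (P → Q) is (¬P → ¬Q). It is equivalent to the converse, not to the original.
Here P = 'S(x)' and Q = 'F(x)'.

If not (S(x)), then not (F(x)).


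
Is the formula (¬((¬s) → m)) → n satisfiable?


Search for a satisfying assignment over {m, n, s}.
Try m=T, n=F, s=F: the formula evaluates to T.
A satisfying assignment exists.

Satisfiable.


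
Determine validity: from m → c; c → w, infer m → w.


This matches the form of hypothetical syllogism: the conclusion follows in every model of the premises.

Valid.


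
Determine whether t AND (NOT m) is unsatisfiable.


Truth table over {m, t}:
m | t | φ
---------
F | F | F
T | F | F
F | T | T
T | T | F
Satisfying assignment at row 3: m=F, t=T gives T.

No, it is not a contradiction.


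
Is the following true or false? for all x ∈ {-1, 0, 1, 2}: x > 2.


Evaluate the predicate on each element: -1:F, 0:F, 1:F, 2:F.
Counterexample x = -1 fails the predicate.

F


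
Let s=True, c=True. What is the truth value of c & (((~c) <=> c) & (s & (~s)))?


Substitute s=True, c=True:
~c = False
(~c) <=> c = False <=> True = False
~s = False
s & (~s) = True & False = False
((~c) <=> c) & (s & (~s)) = False & False = False
c & (((~c) <=> c) & (s & (~s))) = True & False = False

False


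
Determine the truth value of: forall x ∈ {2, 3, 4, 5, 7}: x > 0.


Evaluate the predicate on each element: 2:True, 3:True, 4:True, 5:True, 7:True.
Every element satisfies the predicate.

True


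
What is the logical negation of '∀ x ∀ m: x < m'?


Negation flips each quantifier (∀↔∃) and negates the inner predicate.
¬(∀ x ∀ m: φ) = ∃ x ∃ m: ¬φ.

∃ x ∃ m: ¬(x < m)


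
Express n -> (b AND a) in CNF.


Step 1: Rewrite n → (b ∧ a) as ¬n ∨ (b ∧ a).
Step 2: Distribute ∨ over ∧.

((NOT n) OR b) AND ((NOT n) OR a)


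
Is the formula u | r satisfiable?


Search for a satisfying assignment over {r, u}.
Try r=True, u=False: the formula evaluates to True.
A satisfying assignment exists.

Satisfiable.


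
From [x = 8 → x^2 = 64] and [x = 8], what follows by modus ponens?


Modus ponens: from (P → Q) and P, infer Q.
P = 'x = 8' is asserted, and P → Q holds, so Q follows.

x^2 = 64.


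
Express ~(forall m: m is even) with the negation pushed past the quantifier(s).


¬(forall x: φ) = exists x: ¬φ, and ¬(exists x: φ) = forall x: ¬φ.
Apply to the universal statement.

exists m: ~(m is even)


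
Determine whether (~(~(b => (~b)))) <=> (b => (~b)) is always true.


Build the truth table over {b}:
b | φ
-----
False | True
True | True
Every row evaluates to true.

Yes, it is a tautology.


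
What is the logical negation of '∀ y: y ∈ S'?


¬(∀ x: φ) = ∃ x: ¬φ, and ¬(∃ x: φ) = ∀ x: ¬φ.
Apply to the universal statement.

∃ y: ¬(y ∈ S)


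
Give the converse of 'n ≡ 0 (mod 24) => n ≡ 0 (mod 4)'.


The converse of (P → Q) is (Q → P). It is not in general equivalent to the original.
Here P = 'n ≡ 0 (mod 24)' and Q = 'n ≡ 0 (mod 4)'.

If n ≡ 0 (mod 4), then n ≡ 0 (mod 24).


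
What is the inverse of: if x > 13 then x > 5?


The inverse of (P → Q) is (¬P → ¬Q). It is equivalent to the converse, not to the original.
Here P = 'x > 13' and Q = 'x > 5'.

If not (x > 13), then not (x > 5).


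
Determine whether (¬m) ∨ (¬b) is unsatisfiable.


Truth table over {b, m}:
b | m | φ
---------
F | F | T
T | F | T
F | T | T
T | T | F
Satisfying assignment at row 1: b=F, m=F gives T.

No, it is not a contradiction.


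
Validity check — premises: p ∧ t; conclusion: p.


This matches the form of conjunction elimination: the conclusion follows in every model of the premises.

Valid.


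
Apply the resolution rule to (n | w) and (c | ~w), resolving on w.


The clauses contain complementary literals w and ~w.
Resolution eliminates this pair and disjoins the remaining literals (merging duplicates).

(n | c)


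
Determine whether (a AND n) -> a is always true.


Build the truth table over {a, n}:
a | n | φ
---------
F | F | T
T | F | T
F | T | T
T | T | T
Every row evaluates to true.

Yes, it is a tautology.


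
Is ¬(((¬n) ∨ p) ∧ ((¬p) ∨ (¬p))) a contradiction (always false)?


Truth table over {n, p}:
n | p | φ
---------
F | F | F
T | F | T
F | T | T
T | T | T
Satisfying assignment at row 2: n=T, p=F gives T.

No, it is not a contradiction.


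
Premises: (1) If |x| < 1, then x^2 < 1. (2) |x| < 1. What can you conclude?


Modus ponens: from (P → Q) and P, infer Q.
P = '|x| < 1' is asserted, and P → Q holds, so Q follows.

x^2 < 1.


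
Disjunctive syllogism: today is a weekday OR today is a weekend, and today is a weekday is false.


Disjunctive syllogism: from (P ∨ Q) and ¬P, infer Q.
One disjunct, 'today is a weekday', is ruled out; the other must hold.

today is a weekend


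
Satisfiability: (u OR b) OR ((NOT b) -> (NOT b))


Search for a satisfying assignment over {b, u}.
Try b=F, u=F: the formula evaluates to T.
A satisfying assignment exists.

Satisfiable.


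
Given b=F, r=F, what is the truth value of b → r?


Implication is false only when antecedent is true and consequent is false.
Substitute: b=F, r=F.
F → F evaluates to T.

T


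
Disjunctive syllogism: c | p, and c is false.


Disjunctive syllogism: from (P ∨ Q) and ¬P, infer Q.
One disjunct, 'c', is ruled out; the other must hold.

p


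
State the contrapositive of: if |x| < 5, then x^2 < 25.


The contrapositive of (P → Q) is (¬Q → ¬P); it is logically equivalent to the original.
Here P = '|x| < 5' and Q = 'x^2 < 25'.

If not (x^2 < 25), then not (|x| < 5).


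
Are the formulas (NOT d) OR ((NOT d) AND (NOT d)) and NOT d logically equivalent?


Compare truth tables:
d | φ | ψ
---------
F | T | T
T | F | F
The columns φ and ψ agree on every row.

Yes, they are logically equivalent.


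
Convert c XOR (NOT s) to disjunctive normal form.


Step 1: c ⊕ (¬s) is true exactly when they disagree: (c ∧ ¬(¬s)) ∨ (¬c ∧ (¬s)).
Step 2: Eliminate any double negations (¬¬X = X).

(c AND s) OR ((NOT c) AND (NOT s))


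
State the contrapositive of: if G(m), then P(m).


The contrapositive of (P → Q) is (¬Q → ¬P); it is logically equivalent to the original.
Here P = 'G(m)' and Q = 'P(m)'.

If not (P(m)), then not (G(m)).


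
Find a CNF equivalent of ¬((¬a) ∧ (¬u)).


Step 1: Apply De Morgan: ¬((¬a) ∧ (¬u)) = ¬(¬a) ∨ ¬(¬u).
Step 2: Eliminate any double negations (¬¬X = X).

a ∨ u


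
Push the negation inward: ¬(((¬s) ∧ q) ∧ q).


De Morgan: the negation of a conjunction is the disjunction of the negations.
Distribute ¬ across ∧, flipping it to ∨, and negate each literal.

(s ∨ (¬q)) ∨ (¬q)


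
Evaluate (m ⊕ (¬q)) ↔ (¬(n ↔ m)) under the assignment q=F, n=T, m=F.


Substitute q=F, n=T, m=F:
¬q = T
m ⊕ (¬q) = F ⊕ T = T
n ↔ m = T ↔ F = F
¬(n ↔ m) = T
(m ⊕ (¬q)) ↔ (¬(n ↔ m)) = T ↔ T = T

T


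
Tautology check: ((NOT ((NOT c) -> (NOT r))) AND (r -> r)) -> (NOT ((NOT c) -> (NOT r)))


Build the truth table over {c, r}:
c | r | φ
---------
F | F | T
T | F | T
F | T | T
T | T | T
Every row evaluates to true.

Yes, it is a tautology.


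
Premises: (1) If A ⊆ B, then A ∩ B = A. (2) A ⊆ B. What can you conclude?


Modus ponens: from (P → Q) and P, infer Q.
P = 'A ⊆ B' is asserted, and P → Q holds, so Q follows.

A ∩ B = A.


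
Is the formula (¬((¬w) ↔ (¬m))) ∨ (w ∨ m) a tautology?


Build the truth table over {m, w}:
m | w | φ
---------
F | F | F
T | F | T
F | T | T
T | T | T
Counterexample at row 1: with m=F, w=F, the formula is F.

No, it is not a tautology.


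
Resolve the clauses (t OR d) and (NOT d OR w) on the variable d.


The clauses contain complementary literals d and NOTd.
Resolution eliminates this pair and disjoins the remaining literals (merging duplicates).

(t OR w)


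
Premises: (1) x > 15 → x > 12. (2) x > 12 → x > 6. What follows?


Hypothetical syllogism: from (P → Q) and (Q → R), infer (P → R).
Chain the two implications through the shared middle term 'x > 12'.

x > 15 → x > 6


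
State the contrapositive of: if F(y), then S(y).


The contrapositive of (P → Q) is (¬Q → ¬P); it is logically equivalent to the original.
Here P = 'F(y)' and Q = 'S(y)'.

If not (S(y)), then not (F(y)).


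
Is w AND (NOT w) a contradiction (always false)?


Truth table over {w}:
w | φ
-----
F | F
T | F
Every row is false.

Yes, it is a contradiction.


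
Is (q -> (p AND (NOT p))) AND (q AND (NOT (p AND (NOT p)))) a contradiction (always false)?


Truth table over {p, q}:
p | q | φ
---------
F | F | F
T | F | F
F | T | F
T | T | F
Every row is false.

Yes, it is a contradiction.


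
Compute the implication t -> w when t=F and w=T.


Implication is false only when antecedent is true and consequent is false.
Substitute: t=F, w=T.
F -> T evaluates to T.

T


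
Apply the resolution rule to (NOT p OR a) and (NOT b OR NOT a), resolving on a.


The clauses contain complementary literals a and NOTa.
Resolution eliminates this pair and disjoins the remaining literals (merging duplicates).

(NOT p OR NOT b)


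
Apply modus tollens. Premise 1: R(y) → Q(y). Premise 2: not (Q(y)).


Modus tollens: from (P → Q) and ¬Q, infer ¬P.
Q = 'Q(y)' is denied; since P → Q, P must also fail.

Not (R(y)).


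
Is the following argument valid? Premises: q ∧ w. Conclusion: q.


This matches the form of conjunction elimination: the conclusion follows in every model of the premises.

Valid.


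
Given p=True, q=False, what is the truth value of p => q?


Implication is false only when antecedent is true and consequent is false.
Substitute: p=True, q=False.
True => False evaluates to False.

False


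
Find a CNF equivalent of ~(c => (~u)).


Step 1: Rewrite c → (¬u) as ¬c ∨ (¬u).
Step 2: Negate: ¬(¬c ∨ (¬u)) = c ∧ ¬(¬u) (De Morgan + double negation).
Step 3: Eliminate any double negations (¬¬X = X).

c & u


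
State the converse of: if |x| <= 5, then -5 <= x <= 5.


The converse of (P → Q) is (Q → P). It is not in general equivalent to the original.
Here P = '|x| <= 5' and Q = '-5 <= x <= 5'.

If -5 <= x <= 5, then |x| <= 5.


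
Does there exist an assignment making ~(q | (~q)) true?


Check all 2 assignments over {q}:
q | φ
-----
False | False
True | False
No assignment makes the formula true.

Unsatisfiable.


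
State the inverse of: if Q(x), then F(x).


The inverse of (P → Q) is (¬P → ¬Q). It is equivalent to the converse, not to the original.
Here P = 'Q(x)' and Q = 'F(x)'.

If not (Q(x)), then not (F(x)).


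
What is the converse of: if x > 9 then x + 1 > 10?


The converse of (P → Q) is (Q → P). It is not in general equivalent to the original.
Here P = 'x > 9' and Q = 'x + 1 > 10'.

If x + 1 > 10, then x > 9.


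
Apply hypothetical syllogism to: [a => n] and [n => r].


Hypothetical syllogism: from (P → Q) and (Q → R), infer (P → R).
Chain the two implications through the shared middle term 'n'.

a => r


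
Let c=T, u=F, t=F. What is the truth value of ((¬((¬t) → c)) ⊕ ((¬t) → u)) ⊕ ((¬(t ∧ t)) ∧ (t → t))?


Substitute c=T, u=F, t=F:
… (earlier sub-steps elided)
(¬t) → c = T → T = T
¬((¬t) → c) = F
¬t = T
(¬t) → u = T → F = F
(¬((¬t) → c)) ⊕ ((¬t) → u) = F ⊕ F = F
t ∧ t = F ∧ F = F
¬(t ∧ t) = T
t → t = F → F = T
(¬(t ∧ t)) ∧ (t → t) = T ∧ T = T
((¬((¬t) → c)) ⊕ ((¬t) → u)) ⊕ ((¬(t ∧ t)) ∧ (t → t)) = F ⊕ T = T

T


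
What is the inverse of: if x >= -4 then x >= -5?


The inverse of (P → Q) is (¬P → ¬Q). It is equivalent to the converse, not to the original.
Here P = 'x >= -4' and Q = 'x >= -5'.

If not (x >= -4), then not (x >= -5).


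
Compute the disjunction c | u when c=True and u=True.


Disjunction is false only when both operands are false.
Substitute: c=True, u=True.
True | True evaluates to True.

True


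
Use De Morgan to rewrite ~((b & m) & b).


De Morgan: the negation of a conjunction is the disjunction of the negations.
Distribute ~ across &, flipping it to |, and negate each literal.

((~b) | (~m)) | (~b)


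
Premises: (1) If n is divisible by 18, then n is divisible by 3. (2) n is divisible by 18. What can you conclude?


Modus ponens: from (P → Q) and P, infer Q.
P = 'n is divisible by 18' is asserted, and P → Q holds, so Q follows.

n is divisible by 3.


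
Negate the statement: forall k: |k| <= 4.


¬(forall x: φ) = exists x: ¬φ, and ¬(exists x: φ) = forall x: ¬φ.
Apply to the universal statement.

exists k: ~(|k| <= 4)


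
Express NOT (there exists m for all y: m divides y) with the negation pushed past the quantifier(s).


Negation flips each quantifier (∀↔∃) and negates the inner predicate.
¬(there exists m for all y: φ) = for all m there exists y: ¬φ.

for all m there exists y: NOT(m divides y)


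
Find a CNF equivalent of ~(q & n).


Step 1: Apply De Morgan: ¬(q ∧ n) = ¬q ∨ ¬n.

(~q) | (~n)


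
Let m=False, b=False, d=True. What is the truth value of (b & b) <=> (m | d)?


Substitute m=False, b=False, d=True:
b & b = False & False = False
m | d = False | True = True
(b & b) <=> (m | d) = False <=> True = False

False


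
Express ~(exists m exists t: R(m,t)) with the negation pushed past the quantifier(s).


Negation flips each quantifier (∀↔∃) and negates the inner predicate.
¬(exists m exists t: φ) = forall m forall t: ¬φ.

forall m forall t: ~(R(m,t))


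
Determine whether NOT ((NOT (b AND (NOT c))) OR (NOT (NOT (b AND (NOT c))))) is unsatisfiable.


Truth table over {b, c}:
b | c | φ
---------
F | F | F
T | F | F
F | T | F
T | T | F
Every row is false.

Yes, it is a contradiction.


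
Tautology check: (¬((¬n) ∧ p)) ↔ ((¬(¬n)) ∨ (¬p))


Build the truth table over {n, p}:
n | p | φ
---------
F | F | T
T | F | T
F | T | T
T | T | T
Every row evaluates to true.

Yes, it is a tautology.


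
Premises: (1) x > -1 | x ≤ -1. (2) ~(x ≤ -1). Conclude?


Disjunctive syllogism: from (P ∨ Q) and ¬P, infer Q.
One disjunct, 'x ≤ -1', is ruled out; the other must hold.

x > -1


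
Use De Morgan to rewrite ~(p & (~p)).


De Morgan: the negation of a conjunction is the disjunction of the negations.
Distribute ~ across &, flipping it to |, and negate each literal.

(~p) | p


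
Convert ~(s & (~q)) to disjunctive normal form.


Step 1: Apply De Morgan: ¬(s ∧ (¬q)) = ¬s ∨ ¬(¬q).
Step 2: Eliminate any double negations (¬¬X = X).

(~s) | q


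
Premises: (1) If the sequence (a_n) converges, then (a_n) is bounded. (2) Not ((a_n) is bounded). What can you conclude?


Modus tollens: from (P → Q) and ¬Q, infer ¬P.
Q = '(a_n) is bounded' is denied; since P → Q, P must also fail.

Not (the sequence (a_n) converges).


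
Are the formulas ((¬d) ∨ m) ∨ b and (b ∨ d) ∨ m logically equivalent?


Compare truth tables:
b | d | m | φ | ψ
-----------------
F | F | F | T | F
T | F | F | T | T
F | T | F | F | T
T | T | F | T | T
F | F | T | T | T
T | F | T | T | T
F | T | T | T | T
T | T | T | T | T
They differ at row 1 (b=F, d=F, m=F): φ=T but ψ=F.

No, they are not logically equivalent.


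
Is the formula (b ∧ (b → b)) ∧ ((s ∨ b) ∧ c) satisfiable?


Search for a satisfying assignment over {b, c, s}.
Try b=T, c=T, s=F: the formula evaluates to T.
A satisfying assignment exists.

Satisfiable.


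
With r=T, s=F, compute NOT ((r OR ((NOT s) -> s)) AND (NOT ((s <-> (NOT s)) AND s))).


Substitute r=T, s=F:
NOT s = T
(NOT s) -> s = T -> F = F
r OR ((NOT s) -> s) = T OR F = T
NOT s = T
s <-> (NOT s) = F <-> T = F
(s <-> (NOT s)) AND s = F AND F = F
NOT ((s <-> (NOT s)) AND s) = T
(r OR ((NOT s) -> s)) AND (NOT ((s <-> (NOT s)) AND s)) = T AND T = T
NOT ((r OR ((NOT s) -> s)) AND (NOT ((s <-> (NOT s)) AND s))) = F

F


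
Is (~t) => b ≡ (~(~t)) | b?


Compare truth tables:
b | t | φ | ψ
-------------
False | False | False | False
True | False | True | True
False | True | True | True
True | True | True | True
The columns φ and ψ agree on every row.

Yes, they are logically equivalent.


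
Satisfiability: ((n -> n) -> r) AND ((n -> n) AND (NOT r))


Check all 4 assignments over {n, r}:
n | r | φ
---------
F | F | F
T | F | F
F | T | F
T | T | F
No assignment makes the formula true.

Unsatisfiable.


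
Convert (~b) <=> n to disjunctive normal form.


Step 1: (¬b) ↔ n is true exactly when both agree: ((¬b) ∧ n) ∨ (¬(¬b) ∧ ¬n).
Step 2: Eliminate any double negations (¬¬X = X).

((~b) & n) | (b & (~n))


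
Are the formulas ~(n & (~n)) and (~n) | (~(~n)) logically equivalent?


Compare truth tables:
n | φ | ψ
---------
False | True | True
True | True | True
The columns φ and ψ agree on every row.

Yes, they are logically equivalent.


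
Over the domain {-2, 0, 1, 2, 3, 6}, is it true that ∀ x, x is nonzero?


Evaluate the predicate on each element: -2:T, 0:F, 1:T, 2:T, 3:T, 6:T.
Counterexample x = 0 fails the predicate.

F


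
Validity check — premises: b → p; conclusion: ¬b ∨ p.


This matches the form of material implication: the conclusion follows in every model of the premises.

Valid.


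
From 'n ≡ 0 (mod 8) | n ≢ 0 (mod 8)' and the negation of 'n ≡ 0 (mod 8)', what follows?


Disjunctive syllogism: from (P ∨ Q) and ¬P, infer Q.
One disjunct, 'n ≡ 0 (mod 8)', is ruled out; the other must hold.

n ≢ 0 (mod 8)


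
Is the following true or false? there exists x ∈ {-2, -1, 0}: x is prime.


Evaluate the predicate on each element: -2:F, -1:F, 0:F.
No element satisfies the predicate.

F


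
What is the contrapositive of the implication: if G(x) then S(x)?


The contrapositive of (P → Q) is (¬Q → ¬P); it is logically equivalent to the original.
Here P = 'G(x)' and Q = 'S(x)'.

If not (S(x)), then not (G(x)).


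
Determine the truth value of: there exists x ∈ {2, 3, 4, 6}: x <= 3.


Evaluate the predicate on each element: 2:T, 3:T, 4:F, 6:F.
Witness x = 2 satisfies the predicate.

T


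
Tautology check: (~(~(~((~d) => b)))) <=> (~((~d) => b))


Build the truth table over {b, d}:
b | d | φ
---------
False | False | True
True | False | True
False | True | True
True | True | True
Every row evaluates to true.

Yes, it is a tautology.


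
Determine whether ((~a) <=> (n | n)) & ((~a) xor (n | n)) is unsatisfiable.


Truth table over {a, n}:
a | n | φ
---------
False | False | False
True | False | False
False | True | False
True | True | False
Every row is false.

Yes, it is a contradiction.


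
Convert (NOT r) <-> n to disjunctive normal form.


Step 1: (¬r) ↔ n is true exactly when both agree: ((¬r) ∧ n) ∨ (¬(¬r) ∧ ¬n).
Step 2: Eliminate any double negations (¬¬X = X).

((NOT r) AND n) OR (r AND (NOT n))


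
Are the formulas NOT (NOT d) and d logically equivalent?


Compare truth tables:
d | φ | ψ
---------
F | F | F
T | T | T
The columns φ and ψ agree on every row.

Yes, they are logically equivalent.


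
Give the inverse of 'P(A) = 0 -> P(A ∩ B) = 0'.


The inverse of (P → Q) is (¬P → ¬Q). It is equivalent to the converse, not to the original.
Here P = 'P(A) = 0' and Q = 'P(A ∩ B) = 0'.

If not (P(A) = 0), then not (P(A ∩ B) = 0).


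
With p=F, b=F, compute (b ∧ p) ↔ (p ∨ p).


Substitute p=F, b=F:
b ∧ p = F ∧ F = F
p ∨ p = F ∨ F = F
(b ∧ p) ↔ (p ∨ p) = F ↔ F = T

T


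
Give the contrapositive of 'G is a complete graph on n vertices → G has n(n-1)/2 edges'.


The contrapositive of (P → Q) is (¬Q → ¬P); it is logically equivalent to the original.
Here P = 'G is a complete graph on n vertices' and Q = 'G has n(n-1)/2 edges'.

If not (G has n(n-1)/2 edges), then not (G is a complete graph on n vertices).


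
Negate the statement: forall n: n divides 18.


¬(forall x: φ) = exists x: ¬φ, and ¬(exists x: φ) = forall x: ¬φ.
Apply to the universal statement.

exists n: ~(n divides 18)


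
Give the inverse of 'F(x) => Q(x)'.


The inverse of (P → Q) is (¬P → ¬Q). It is equivalent to the converse, not to the original.
Here P = 'F(x)' and Q = 'Q(x)'.

If not (F(x)), then not (Q(x)).


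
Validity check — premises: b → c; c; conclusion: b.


This is affirming the consequent (fallacy). There exist truth assignments where the premises are all true but the conclusion is false.

Invalid.


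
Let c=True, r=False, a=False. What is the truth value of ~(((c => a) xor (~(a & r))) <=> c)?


Substitute c=True, r=False, a=False:
c => a = True => False = False
a & r = False & False = False
~(a & r) = True
(c => a) xor (~(a & r)) = False xor True = True
((c => a) xor (~(a & r))) <=> c = True <=> True = True
~(((c => a) xor (~(a & r))) <=> c) = False

False


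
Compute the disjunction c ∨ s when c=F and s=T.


Disjunction is false only when both operands are false.
Substitute: c=F, s=T.
F ∨ T evaluates to T.

T
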